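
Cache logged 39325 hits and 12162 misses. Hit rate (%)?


Formula: hit rate = hits / (hits + misses) * 100
hit rate = 39325 / (39325 + 12162) * 100
hit rate = 39325 / 51487 * 100
hit rate = 76.38%

76.38%


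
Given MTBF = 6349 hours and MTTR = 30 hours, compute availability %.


Availability = MTBF / (MTBF + MTTR)
Availability = 6349 / (6349 + 30)
Availability = 6349 / 6379
Availability = 99.5297%

99.5297%


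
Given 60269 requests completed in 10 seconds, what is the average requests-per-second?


Formula: throughput = requests / seconds
throughput = 60269 / 10
throughput = 6026.9 requests/second

6026.9 requests/second


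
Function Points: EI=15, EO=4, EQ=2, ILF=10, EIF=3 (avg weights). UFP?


UFP = EI*4 + EO*5 + EQ*4 + ILF*10 + EIF*7
UFP = 15*4 + 4*5 + 2*4 + 10*10 + 3*7
UFP = 60 + 20 + 8 + 100 + 21
UFP = 209

209


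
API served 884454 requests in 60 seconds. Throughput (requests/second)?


Formula: throughput = requests / seconds
throughput = 884454 / 60
throughput = 14740.9 requests/second

14740.9 requests/second


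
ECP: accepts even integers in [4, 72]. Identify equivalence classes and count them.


Constraint: even integers in [4, 72]
Class 1: x < 4 — out-of-range invalid
Class 2: x in [4,72] but odd — wrong type invalid
Class 3: x in [4,72] and even — valid
Class 4: x > 72 — out-of-range invalid
Total equivalence classes: 4

4 equivalence classes


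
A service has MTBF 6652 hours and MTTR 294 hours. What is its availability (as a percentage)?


Availability = MTBF / (MTBF + MTTR)
Availability = 6652 / (6652 + 294)
Availability = 6652 / 6946
Availability = 95.7673%

95.7673%


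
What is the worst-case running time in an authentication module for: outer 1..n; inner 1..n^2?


Reasoning: n times n^2
Complexity: O(n^3)

O(n^3)


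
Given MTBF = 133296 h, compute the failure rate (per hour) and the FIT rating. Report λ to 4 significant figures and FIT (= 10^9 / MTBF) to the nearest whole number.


Formula: λ = 1 / MTBF; FIT = λ × 1e9 = 1e9 / MTBF
λ = 1 / 133296 ≈ 7.502e-06 failures/hour
FIT = 1e9 / 133296 ≈ 7502 failures per 1e9 hours (nearest whole number)

λ = 7.502e-06 /h, FIT = 7502


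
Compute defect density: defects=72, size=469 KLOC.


Defect density = defects / KLOC
Defect density = 72 / 469
Defect density = 0.154 defects/KLOC

0.154 defects/KLOC


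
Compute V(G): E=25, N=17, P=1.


Formula: V(G) = E - N + 2P
V(G) = 25 - 17 + 2*1
V(G) = 8 + 2
V(G) = 10

10


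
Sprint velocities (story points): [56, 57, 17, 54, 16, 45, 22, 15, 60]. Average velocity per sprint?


Formula: Avg velocity = Total points / Number of sprints
Points: [56, 57, 17, 54, 16, 45, 22, 15, 60]
Sum = 56 + 57 + 17 + 54 + 16 + 45 + 22 + 15 + 60 = 342
Avg velocity = 342 / 9 = 38.0 points/sprint

38.0 points/sprint


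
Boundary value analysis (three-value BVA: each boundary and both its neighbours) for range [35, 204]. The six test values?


Range: [35, 204]
Boundaries: just below min, min, min+1, max-1, max, just above max
Values: [34, 35, 36, 203, 204, 205]

[34, 35, 36, 203, 204, 205]


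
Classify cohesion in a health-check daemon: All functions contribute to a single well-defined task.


Reasoning: Best: single purpose
Type: Functional cohesion

Functional cohesion


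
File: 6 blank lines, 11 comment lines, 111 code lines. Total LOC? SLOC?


Total LOC = blank + comment + code
Total LOC = 6 + 11 + 111 = 128
SLOC (source only) = code = 111

Total LOC: 128, SLOC: 111


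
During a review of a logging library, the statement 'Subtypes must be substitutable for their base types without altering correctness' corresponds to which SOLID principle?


This describes the Liskov Substitution Principle (LSP)

Liskov Substitution Principle (LSP)


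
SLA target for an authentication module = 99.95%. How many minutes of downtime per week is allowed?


Formula: allowed downtime = period * (100 - SLA) / 100
Period (week) = 10080 minutes
Unavailability fraction = (100 - 99.95) / 100
Allowed downtime = 10080 * (100 - 99.95) / 100
Allowed downtime = 5.04 minutes

5.04 minutes


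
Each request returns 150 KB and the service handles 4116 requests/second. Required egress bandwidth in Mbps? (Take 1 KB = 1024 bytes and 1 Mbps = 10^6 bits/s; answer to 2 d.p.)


Formula: Mbps = payload_bytes * RPS * 8 / 1e6
Payload per request = 150 KB = 150 * 1024 = 153600 bytes
Total bytes/sec = 153600 * 4116 = 632217600
Total bits/sec = 632217600 * 8 = 5057740800
Mbps = 5057740800 / 1e6 = 5057.74

5057.74 Mbps


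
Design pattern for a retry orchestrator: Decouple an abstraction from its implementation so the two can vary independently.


This matches the Bridge pattern

Bridge


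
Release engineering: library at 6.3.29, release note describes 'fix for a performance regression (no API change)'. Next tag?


Current: 6.3.29
Change category: 'fix for a performance regression (no API change)' → patch bump
SemVer rule: patch bump → increment PATCH (MAJOR and MINOR unchanged)
New: 6.3.30

6.3.30


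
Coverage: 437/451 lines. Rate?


Coverage = covered / total * 100
Coverage = 437 / 451 * 100
Coverage = 96.9%

96.9%


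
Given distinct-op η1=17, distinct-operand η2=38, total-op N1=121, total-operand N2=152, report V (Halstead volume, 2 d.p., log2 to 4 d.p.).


Formula: V = N * log2(η), where N = N1 + N2 and η = η1 + η2
η = 17 + 38 = 55
N = 121 + 152 = 273
log2(55) ≈ 5.7814
V = 273 * 5.7814 = 1578.32

1578.32


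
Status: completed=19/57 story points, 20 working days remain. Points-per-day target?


Formula: Required rate = Remaining points / Days left
Remaining = 57 - 19 = 38 points
Required rate = 38 / 20 = 1.9 points/day

1.9 points/day


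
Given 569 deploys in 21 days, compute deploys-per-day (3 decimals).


Formula: deployments per day = releases / days
= 569 / 21
= 27.095 deploys/day
(equivalently, 189.67 deploys/week)

27.095 deploys/day


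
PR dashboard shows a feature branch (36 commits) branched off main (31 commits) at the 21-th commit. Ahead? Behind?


Common ancestor: commit #21
feature commits after divergence: 36 - 21 = 15
main commits after divergence: 31 - 21 = 10
feature is 15 commits ahead of main
main is 10 commits ahead of feature

feature ahead: 15, main ahead: 10


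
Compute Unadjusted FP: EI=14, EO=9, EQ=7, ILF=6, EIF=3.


UFP = EI*4 + EO*5 + EQ*4 + ILF*10 + EIF*7
UFP = 14*4 + 9*5 + 7*4 + 6*10 + 3*7
UFP = 56 + 45 + 28 + 60 + 21
UFP = 210

210


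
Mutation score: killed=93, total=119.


Mutation score = killed / total * 100
Mutation score = 93 / 119 * 100
Mutation score = 78.15%

78.15%


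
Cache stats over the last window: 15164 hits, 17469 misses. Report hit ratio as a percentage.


Formula: hit rate = hits / (hits + misses) * 100
hit rate = 15164 / (15164 + 17469) * 100
hit rate = 15164 / 32633 * 100
hit rate = 46.47%

46.47%


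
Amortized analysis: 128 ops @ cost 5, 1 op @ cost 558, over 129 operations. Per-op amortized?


Formula: Amortized cost = Total cost / Operations
Total cost = (128 * 5) + (1 * 558)
Total cost = 640 + 558 = 1198
Amortized = 1198 / 129 = 9.2868

9.2868


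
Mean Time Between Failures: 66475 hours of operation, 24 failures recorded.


Formula: MTBF = Total operating time / Number of failures
MTBF = 66475 / 24
MTBF = 2769.79 hours

2769.79 hours


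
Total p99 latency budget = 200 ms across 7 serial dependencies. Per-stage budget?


Formula: per_stage = total_budget / stages
per_stage = 200 / 7
per_stage = 28.57 ms

28.57 ms


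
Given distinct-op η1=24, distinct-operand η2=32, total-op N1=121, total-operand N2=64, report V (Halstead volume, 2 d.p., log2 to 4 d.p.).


Formula: V = N * log2(η), where N = N1 + N2 and η = η1 + η2
η = 24 + 32 = 56
N = 121 + 64 = 185
log2(56) ≈ 5.8074
V = 185 * 5.8074 = 1074.37

1074.37


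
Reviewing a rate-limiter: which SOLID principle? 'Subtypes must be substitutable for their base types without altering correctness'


This describes the Liskov Substitution Principle (LSP)

Liskov Substitution Principle (LSP)


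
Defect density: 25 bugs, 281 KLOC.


Defect density = defects / KLOC
Defect density = 25 / 281
Defect density = 0.089 defects/KLOC

0.089 defects/KLOC


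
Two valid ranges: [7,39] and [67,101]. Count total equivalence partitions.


Valid ranges: [7,39] and [67,101]
Class 1: x < 7 — invalid
Class 2: 7 ≤ x ≤ 39 — valid
Class 3: 39 < x < 67 — invalid (gap between ranges)
Class 4: 67 ≤ x ≤ 101 — valid
Class 5: x > 101 — invalid
Total equivalence classes: 5

5 equivalence classes


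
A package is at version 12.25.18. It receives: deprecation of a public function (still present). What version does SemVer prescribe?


Current: 12.25.18
Change category: 'deprecation of a public function (still present)' → minor bump
SemVer rule: minor bump → increment MINOR, reset PATCH to 0 (MAJOR unchanged)
New: 12.26.0

12.26.0


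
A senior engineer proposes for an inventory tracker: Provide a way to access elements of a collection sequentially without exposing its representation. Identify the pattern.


This matches the Iterator pattern

Iterator


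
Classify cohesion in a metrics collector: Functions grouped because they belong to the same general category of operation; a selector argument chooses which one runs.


Reasoning: Grouped by category of activity, not by data or sequence
Type: Logical cohesion

Logical cohesion


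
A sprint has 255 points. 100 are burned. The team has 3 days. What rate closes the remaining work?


Formula: Required rate = Remaining points / Days left
Remaining = 255 - 100 = 155 points
Required rate = 155 / 3 = 51.67 points/day

51.67 points/day


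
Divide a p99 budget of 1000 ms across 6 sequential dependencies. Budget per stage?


Formula: per_stage = total_budget / stages
per_stage = 1000 / 6
per_stage = 166.67 ms

166.67 ms


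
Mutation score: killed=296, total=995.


Mutation score = killed / total * 100
Mutation score = 296 / 995 * 100
Mutation score = 29.75%

29.75%


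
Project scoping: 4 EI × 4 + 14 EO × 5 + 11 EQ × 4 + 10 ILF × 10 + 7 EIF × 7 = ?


UFP = EI*4 + EO*5 + EQ*4 + ILF*10 + EIF*7
UFP = 4*4 + 14*5 + 11*4 + 10*10 + 7*7
UFP = 16 + 70 + 44 + 100 + 49
UFP = 279

279


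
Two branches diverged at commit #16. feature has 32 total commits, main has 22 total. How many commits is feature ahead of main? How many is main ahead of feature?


Common ancestor: commit #16
feature commits after divergence: 32 - 16 = 16
main commits after divergence: 22 - 16 = 6
feature is 16 commits ahead of main
main is 6 commits ahead of feature

feature ahead: 16, main ahead: 6


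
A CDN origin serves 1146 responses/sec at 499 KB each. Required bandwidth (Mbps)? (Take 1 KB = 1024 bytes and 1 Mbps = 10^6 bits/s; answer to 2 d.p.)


Formula: Mbps = payload_bytes * RPS * 8 / 1e6
Payload per request = 499 KB = 499 * 1024 = 510976 bytes
Total bytes/sec = 510976 * 1146 = 585578496
Total bits/sec = 585578496 * 8 = 4684627968
Mbps = 4684627968 / 1e6 = 4684.63

4684.63 Mbps


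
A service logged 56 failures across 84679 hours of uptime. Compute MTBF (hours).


Formula: MTBF = Total operating time / Number of failures
MTBF = 84679 / 56
MTBF = 1512.13 hours

1512.13 hours


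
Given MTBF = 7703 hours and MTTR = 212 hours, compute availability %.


Availability = MTBF / (MTBF + MTTR)
Availability = 7703 / (7703 + 212)
Availability = 7703 / 7915
Availability = 97.3215%

97.3215%


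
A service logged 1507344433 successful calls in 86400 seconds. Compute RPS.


Formula: throughput = requests / seconds
throughput = 1507344433 / 86400
throughput = 17446.12 requests/second

17446.12 requests/second


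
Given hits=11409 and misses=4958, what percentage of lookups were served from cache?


Formula: hit rate = hits / (hits + misses) * 100
hit rate = 11409 / (11409 + 4958) * 100
hit rate = 11409 / 16367 * 100
hit rate = 69.71%

69.71%


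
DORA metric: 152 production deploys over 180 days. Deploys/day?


Formula: deployments per day = releases / days
= 152 / 180
= 0.844 deploys/day
(equivalently, 5.91 deploys/week)

0.844 deploys/day


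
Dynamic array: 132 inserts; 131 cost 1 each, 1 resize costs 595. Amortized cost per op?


Formula: Amortized cost = Total cost / Operations
Total cost = (131 * 1) + (1 * 595)
Total cost = 131 + 595 = 726
Amortized = 726 / 132 = 5.5

5.5


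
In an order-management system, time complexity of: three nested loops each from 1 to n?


Reasoning: three levels of nesting over n
Complexity: O(n^3)

O(n^3)


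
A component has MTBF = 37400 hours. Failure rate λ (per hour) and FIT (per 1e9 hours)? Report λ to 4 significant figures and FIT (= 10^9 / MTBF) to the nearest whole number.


Formula: λ = 1 / MTBF; FIT = λ × 1e9 = 1e9 / MTBF
λ = 1 / 37400 ≈ 2.674e-05 failures/hour
FIT = 1e9 / 37400 ≈ 26738 failures per 1e9 hours (nearest whole number)

λ = 2.674e-05 /h, FIT = 26738


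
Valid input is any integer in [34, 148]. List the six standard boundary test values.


Range: [34, 148]
Boundaries: just below min, min, min+1, max-1, max, just above max
Values: [33, 34, 35, 147, 148, 149]

[33, 34, 35, 147, 148, 149]


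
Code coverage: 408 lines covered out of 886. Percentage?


Coverage = covered / total * 100
Coverage = 408 / 886 * 100
Coverage = 46.05%

46.05%


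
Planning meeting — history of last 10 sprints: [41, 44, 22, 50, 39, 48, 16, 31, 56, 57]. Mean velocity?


Formula: Avg velocity = Total points / Number of sprints
Points: [41, 44, 22, 50, 39, 48, 16, 31, 56, 57]
Sum = 41 + 44 + 22 + 50 + 39 + 48 + 16 + 31 + 56 + 57 = 404
Avg velocity = 404 / 10 = 40.4 points/sprint

40.4 points/sprint


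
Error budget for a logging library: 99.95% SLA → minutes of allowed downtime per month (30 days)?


Formula: allowed downtime = period * (100 - SLA) / 100
Period (month (30 days)) = 43200 minutes
Unavailability fraction = (100 - 99.95) / 100
Allowed downtime = 43200 * (100 - 99.95) / 100
Allowed downtime = 21.6 minutes

21.6 minutes


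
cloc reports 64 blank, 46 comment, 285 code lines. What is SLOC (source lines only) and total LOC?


Total LOC = blank + comment + code
Total LOC = 64 + 46 + 285 = 395
SLOC (source only) = code = 285

Total LOC: 395, SLOC: 285


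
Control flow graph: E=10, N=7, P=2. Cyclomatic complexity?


Formula: V(G) = E - N + 2P
V(G) = 10 - 7 + 2*2
V(G) = 3 + 4
V(G) = 7

7


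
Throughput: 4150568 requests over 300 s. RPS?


Formula: throughput = requests / seconds
throughput = 4150568 / 300
throughput = 13835.23 requests/second

13835.23 requests/second


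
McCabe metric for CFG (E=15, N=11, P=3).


Formula: V(G) = E - N + 2P
V(G) = 15 - 11 + 2*3
V(G) = 4 + 6
V(G) = 10

10


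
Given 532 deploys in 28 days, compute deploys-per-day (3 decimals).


Formula: deployments per day = releases / days
= 532 / 28
= 19.0 deploys/day
(equivalently, 133.0 deploys/week)

19.0 deploys/day


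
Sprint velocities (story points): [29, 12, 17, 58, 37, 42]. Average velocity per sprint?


Formula: Avg velocity = Total points / Number of sprints
Points: [29, 12, 17, 58, 37, 42]
Sum = 29 + 12 + 17 + 58 + 37 + 42 = 195
Avg velocity = 195 / 6 = 32.5 points/sprint

32.5 points/sprint


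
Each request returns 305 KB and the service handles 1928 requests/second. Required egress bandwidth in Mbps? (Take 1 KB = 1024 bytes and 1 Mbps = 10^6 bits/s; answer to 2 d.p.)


Formula: Mbps = payload_bytes * RPS * 8 / 1e6
Payload per request = 305 KB = 305 * 1024 = 312320 bytes
Total bytes/sec = 312320 * 1928 = 602152960
Total bits/sec = 602152960 * 8 = 4817223680
Mbps = 4817223680 / 1e6 = 4817.22

4817.22 Mbps


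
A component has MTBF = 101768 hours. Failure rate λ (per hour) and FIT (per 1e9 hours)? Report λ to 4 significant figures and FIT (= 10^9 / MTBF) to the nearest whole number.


Formula: λ = 1 / MTBF; FIT = λ × 1e9 = 1e9 / MTBF
λ = 1 / 101768 ≈ 9.826e-06 failures/hour
FIT = 1e9 / 101768 ≈ 9826 failures per 1e9 hours (nearest whole number)

λ = 9.826e-06 /h, FIT = 9826


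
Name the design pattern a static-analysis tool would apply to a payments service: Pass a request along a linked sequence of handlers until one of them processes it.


This matches the Chain of Responsibility pattern

Chain of Responsibility


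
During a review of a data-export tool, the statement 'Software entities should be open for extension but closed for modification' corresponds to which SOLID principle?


This describes the Open/Closed Principle (OCP)

Open/Closed Principle (OCP)


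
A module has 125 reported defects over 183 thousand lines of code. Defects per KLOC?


Defect density = defects / KLOC
Defect density = 125 / 183
Defect density = 0.683 defects/KLOC

0.683 defects/KLOC


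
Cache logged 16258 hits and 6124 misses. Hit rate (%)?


Formula: hit rate = hits / (hits + misses) * 100
hit rate = 16258 / (16258 + 6124) * 100
hit rate = 16258 / 22382 * 100
hit rate = 72.64%

72.64%


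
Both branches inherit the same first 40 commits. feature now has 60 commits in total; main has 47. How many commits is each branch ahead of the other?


Common ancestor: commit #40
feature commits after divergence: 60 - 40 = 20
main commits after divergence: 47 - 40 = 7
feature is 20 commits ahead of main
main is 7 commits ahead of feature

feature ahead: 20, main ahead: 7


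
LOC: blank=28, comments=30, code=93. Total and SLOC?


Total LOC = blank + comment + code
Total LOC = 28 + 30 + 93 = 151
SLOC (source only) = code = 93

Total LOC: 151, SLOC: 93


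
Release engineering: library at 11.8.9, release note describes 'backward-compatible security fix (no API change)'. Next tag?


Current: 11.8.9
Change category: 'backward-compatible security fix (no API change)' → patch bump
SemVer rule: patch bump → increment PATCH (MAJOR and MINOR unchanged)
New: 11.8.10

11.8.10


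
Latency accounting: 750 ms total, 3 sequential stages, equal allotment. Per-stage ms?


Formula: per_stage = total_budget / stages
per_stage = 750 / 3
per_stage = 250.0 ms

250.0 ms


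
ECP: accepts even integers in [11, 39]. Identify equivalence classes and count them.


Constraint: even integers in [11, 39]
Class 1: x < 11 — out-of-range invalid
Class 2: x in [11,39] but odd — wrong type invalid
Class 3: x in [11,39] and even — valid
Class 4: x > 39 — out-of-range invalid
Total equivalence classes: 4

4 equivalence classes


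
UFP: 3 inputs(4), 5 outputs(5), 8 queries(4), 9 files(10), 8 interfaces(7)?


UFP = EI*4 + EO*5 + EQ*4 + ILF*10 + EIF*7
UFP = 3*4 + 5*5 + 8*4 + 9*10 + 8*7
UFP = 12 + 25 + 32 + 90 + 56
UFP = 215

215


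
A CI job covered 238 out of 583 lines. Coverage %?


Coverage = covered / total * 100
Coverage = 238 / 583 * 100
Coverage = 40.82%

40.82%


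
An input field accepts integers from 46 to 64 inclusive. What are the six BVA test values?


Range: [46, 64]
Boundaries: just below min, min, min+1, max-1, max, just above max
Values: [45, 46, 47, 63, 64, 65]

[45, 46, 47, 63, 64, 65]


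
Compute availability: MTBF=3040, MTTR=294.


Availability = MTBF / (MTBF + MTTR)
Availability = 3040 / (3040 + 294)
Availability = 3040 / 3334
Availability = 91.1818%

91.1818%


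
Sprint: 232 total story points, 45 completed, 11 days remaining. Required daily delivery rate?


Formula: Required rate = Remaining points / Days left
Remaining = 232 - 45 = 187 points
Required rate = 187 / 11 = 17.0 points/day

17.0 points/day


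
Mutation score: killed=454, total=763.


Mutation score = killed / total * 100
Mutation score = 454 / 763 * 100
Mutation score = 59.5%

59.5%


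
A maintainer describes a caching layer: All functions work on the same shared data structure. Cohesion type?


Reasoning: Functions share data
Type: Communicational cohesion

Communicational cohesion


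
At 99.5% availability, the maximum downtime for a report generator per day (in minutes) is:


Formula: allowed downtime = period * (100 - SLA) / 100
Period (day) = 1440 minutes
Unavailability fraction = (100 - 99.5) / 100
Allowed downtime = 1440 * (100 - 99.5) / 100
Allowed downtime = 7.2 minutes

7.2 minutes


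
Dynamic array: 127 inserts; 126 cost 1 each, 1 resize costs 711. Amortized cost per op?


Formula: Amortized cost = Total cost / Operations
Total cost = (126 * 1) + (1 * 711)
Total cost = 126 + 711 = 837
Amortized = 837 / 127 = 6.5906

6.5906


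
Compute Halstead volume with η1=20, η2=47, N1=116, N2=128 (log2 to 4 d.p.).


Formula: V = N * log2(η), where N = N1 + N2 and η = η1 + η2
η = 20 + 47 = 67
N = 116 + 128 = 244
log2(67) ≈ 6.0661
V = 244 * 6.0661 = 1480.13

1480.13


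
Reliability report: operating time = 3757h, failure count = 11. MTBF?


Formula: MTBF = Total operating time / Number of failures
MTBF = 3757 / 11
MTBF = 341.55 hours

341.55 hours


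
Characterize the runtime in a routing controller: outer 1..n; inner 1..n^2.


Reasoning: n times n^2
Complexity: O(n^3)

O(n^3)


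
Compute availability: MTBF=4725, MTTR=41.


Availability = MTBF / (MTBF + MTTR)
Availability = 4725 / (4725 + 41)
Availability = 4725 / 4766
Availability = 99.1397%

99.1397%


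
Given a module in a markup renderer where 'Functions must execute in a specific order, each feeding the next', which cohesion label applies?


Reasoning: Output of one is input to next
Type: Sequential cohesion

Sequential cohesion


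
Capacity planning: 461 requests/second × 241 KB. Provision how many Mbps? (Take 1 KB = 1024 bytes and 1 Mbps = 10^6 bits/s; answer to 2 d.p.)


Formula: Mbps = payload_bytes * RPS * 8 / 1e6
Payload per request = 241 KB = 241 * 1024 = 246784 bytes
Total bytes/sec = 246784 * 461 = 113767424
Total bits/sec = 113767424 * 8 = 910139392
Mbps = 910139392 / 1e6 = 910.14

910.14 Mbps


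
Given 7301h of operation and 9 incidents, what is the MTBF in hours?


Formula: MTBF = Total operating time / Number of failures
MTBF = 7301 / 9
MTBF = 811.22 hours

811.22 hours


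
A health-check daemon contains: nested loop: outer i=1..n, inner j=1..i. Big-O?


Reasoning: triangle: n(n+1)/2 ~ n^2/2
Complexity: O(n^2)

O(n^2)


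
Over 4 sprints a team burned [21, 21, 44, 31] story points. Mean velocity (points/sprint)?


Formula: Avg velocity = Total points / Number of sprints
Points: [21, 21, 44, 31]
Sum = 21 + 21 + 44 + 31 = 117
Avg velocity = 117 / 4 = 29.25 points/sprint

29.25 points/sprint


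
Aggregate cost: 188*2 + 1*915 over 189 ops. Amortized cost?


Formula: Amortized cost = Total cost / Operations
Total cost = (188 * 2) + (1 * 915)
Total cost = 376 + 915 = 1291
Amortized = 1291 / 189 = 6.8307

6.8307


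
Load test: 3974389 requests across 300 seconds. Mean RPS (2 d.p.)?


Formula: throughput = requests / seconds
throughput = 3974389 / 300
throughput = 13247.96 requests/second

13247.96 requests/second


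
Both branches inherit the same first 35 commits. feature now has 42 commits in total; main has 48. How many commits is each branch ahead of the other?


Common ancestor: commit #35
feature commits after divergence: 42 - 35 = 7
main commits after divergence: 48 - 35 = 13
feature is 7 commits ahead of main
main is 13 commits ahead of feature

feature ahead: 7, main ahead: 13


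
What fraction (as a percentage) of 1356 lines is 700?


Coverage = covered / total * 100
Coverage = 700 / 1356 * 100
Coverage = 51.62%

51.62%


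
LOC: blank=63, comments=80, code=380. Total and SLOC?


Total LOC = blank + comment + code
Total LOC = 63 + 80 + 380 = 523
SLOC (source only) = code = 380

Total LOC: 523, SLOC: 380


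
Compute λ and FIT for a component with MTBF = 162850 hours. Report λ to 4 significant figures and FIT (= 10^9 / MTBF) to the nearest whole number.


Formula: λ = 1 / MTBF; FIT = λ × 1e9 = 1e9 / MTBF
λ = 1 / 162850 ≈ 6.141e-06 failures/hour
FIT = 1e9 / 162850 ≈ 6141 failures per 1e9 hours (nearest whole number)

λ = 6.141e-06 /h, FIT = 6141


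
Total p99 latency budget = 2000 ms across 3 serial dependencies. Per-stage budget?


Formula: per_stage = total_budget / stages
per_stage = 2000 / 3
per_stage = 666.67 ms

666.67 ms


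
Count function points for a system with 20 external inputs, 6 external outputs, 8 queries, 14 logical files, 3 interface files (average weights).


UFP = EI*4 + EO*5 + EQ*4 + ILF*10 + EIF*7
UFP = 20*4 + 6*5 + 8*4 + 14*10 + 3*7
UFP = 80 + 30 + 32 + 140 + 21
UFP = 303

303


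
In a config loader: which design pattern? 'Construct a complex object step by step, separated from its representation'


This matches the Builder pattern

Builder


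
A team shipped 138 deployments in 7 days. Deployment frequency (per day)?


Formula: deployments per day = releases / days
= 138 / 7
= 19.714 deploys/day
(equivalently, 138.0 deploys/week)

19.714 deploys/day


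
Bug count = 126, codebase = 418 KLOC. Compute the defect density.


Defect density = defects / KLOC
Defect density = 126 / 418
Defect density = 0.301 defects/KLOC

0.301 defects/KLOC


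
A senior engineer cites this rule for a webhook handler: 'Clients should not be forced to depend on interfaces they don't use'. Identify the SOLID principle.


This describes the Interface Segregation Principle (ISP)

Interface Segregation Principle (ISP)


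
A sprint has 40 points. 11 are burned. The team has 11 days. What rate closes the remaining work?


Formula: Required rate = Remaining points / Days left
Remaining = 40 - 11 = 29 points
Required rate = 29 / 11 = 2.64 points/day

2.64 points/day


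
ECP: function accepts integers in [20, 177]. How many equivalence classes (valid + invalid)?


Valid range: [20, 177]
Class 1: x < 20 — invalid
Class 2: 20 ≤ x ≤ 177 — valid
Class 3: x > 177 — invalid
Total equivalence classes: 3

3 equivalence classes


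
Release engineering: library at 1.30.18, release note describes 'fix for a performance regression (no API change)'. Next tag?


Current: 1.30.18
Change category: 'fix for a performance regression (no API change)' → patch bump
SemVer rule: patch bump → increment PATCH (MAJOR and MINOR unchanged)
New: 1.30.19

1.30.19


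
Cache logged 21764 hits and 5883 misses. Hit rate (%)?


Formula: hit rate = hits / (hits + misses) * 100
hit rate = 21764 / (21764 + 5883) * 100
hit rate = 21764 / 27647 * 100
hit rate = 78.72%

78.72%


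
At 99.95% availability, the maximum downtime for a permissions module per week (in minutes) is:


Formula: allowed downtime = period * (100 - SLA) / 100
Period (week) = 10080 minutes
Unavailability fraction = (100 - 99.95) / 100
Allowed downtime = 10080 * (100 - 99.95) / 100
Allowed downtime = 5.04 minutes

5.04 minutes


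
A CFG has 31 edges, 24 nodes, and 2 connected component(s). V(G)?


Formula: V(G) = E - N + 2P
V(G) = 31 - 24 + 2*2
V(G) = 7 + 4
V(G) = 11

11


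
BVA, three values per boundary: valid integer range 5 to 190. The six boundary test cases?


Range: [5, 190]
Boundaries: just below min, min, min+1, max-1, max, just above max
Values: [4, 5, 6, 189, 190, 191]

[4, 5, 6, 189, 190, 191]


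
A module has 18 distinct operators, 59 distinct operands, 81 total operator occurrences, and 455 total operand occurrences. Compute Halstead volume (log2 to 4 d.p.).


Formula: V = N * log2(η), where N = N1 + N2 and η = η1 + η2
η = 18 + 59 = 77
N = 81 + 455 = 536
log2(77) ≈ 6.2668
V = 536 * 6.2668 = 3359.00

3359.00


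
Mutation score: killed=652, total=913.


Mutation score = killed / total * 100
Mutation score = 652 / 913 * 100
Mutation score = 71.41%

71.41%


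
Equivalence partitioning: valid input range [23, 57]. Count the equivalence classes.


Valid range: [23, 57]
Class 1: x < 23 — invalid
Class 2: 23 ≤ x ≤ 57 — valid
Class 3: x > 57 — invalid
Total equivalence classes: 3

3 equivalence classes


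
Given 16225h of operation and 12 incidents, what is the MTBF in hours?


Formula: MTBF = Total operating time / Number of failures
MTBF = 16225 / 12
MTBF = 1352.08 hours

1352.08 hours


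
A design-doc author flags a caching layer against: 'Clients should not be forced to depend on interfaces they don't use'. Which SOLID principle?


This describes the Interface Segregation Principle (ISP)

Interface Segregation Principle (ISP)


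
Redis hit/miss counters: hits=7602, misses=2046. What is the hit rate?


Formula: hit rate = hits / (hits + misses) * 100
hit rate = 7602 / (7602 + 2046) * 100
hit rate = 7602 / 9648 * 100
hit rate = 78.79%

78.79%


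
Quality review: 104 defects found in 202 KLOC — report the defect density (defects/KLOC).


Defect density = defects / KLOC
Defect density = 104 / 202
Defect density = 0.515 defects/KLOC

0.515 defects/KLOC


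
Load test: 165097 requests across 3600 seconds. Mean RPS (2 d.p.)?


Formula: throughput = requests / seconds
throughput = 165097 / 3600
throughput = 45.86 requests/second

45.86 requests/second


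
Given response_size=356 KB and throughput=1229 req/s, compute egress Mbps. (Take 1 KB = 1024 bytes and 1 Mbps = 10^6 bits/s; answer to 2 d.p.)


Formula: Mbps = payload_bytes * RPS * 8 / 1e6
Payload per request = 356 KB = 356 * 1024 = 364544 bytes
Total bytes/sec = 364544 * 1229 = 448024576
Total bits/sec = 448024576 * 8 = 3584196608
Mbps = 3584196608 / 1e6 = 3584.2

3584.2 Mbps


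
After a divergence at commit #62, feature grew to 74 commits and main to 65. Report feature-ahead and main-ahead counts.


Common ancestor: commit #62
feature commits after divergence: 74 - 62 = 12
main commits after divergence: 65 - 62 = 3
feature is 12 commits ahead of main
main is 3 commits ahead of feature

feature ahead: 12, main ahead: 3


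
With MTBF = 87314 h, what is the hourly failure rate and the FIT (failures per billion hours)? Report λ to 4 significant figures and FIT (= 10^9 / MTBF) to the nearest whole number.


Formula: λ = 1 / MTBF; FIT = λ × 1e9 = 1e9 / MTBF
λ = 1 / 87314 ≈ 1.145e-05 failures/hour
FIT = 1e9 / 87314 ≈ 11453 failures per 1e9 hours (nearest whole number)

λ = 1.145e-05 /h, FIT = 11453


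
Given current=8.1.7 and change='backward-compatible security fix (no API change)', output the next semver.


Current: 8.1.7
Change category: 'backward-compatible security fix (no API change)' → patch bump
SemVer rule: patch bump → increment PATCH (MAJOR and MINOR unchanged)
New: 8.1.8

8.1.8


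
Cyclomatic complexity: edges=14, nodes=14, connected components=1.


Formula: V(G) = E - N + 2P
V(G) = 14 - 14 + 2*1
V(G) = 0 + 2
V(G) = 2

2


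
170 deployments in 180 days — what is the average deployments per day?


Formula: deployments per day = releases / days
= 170 / 180
= 0.944 deploys/day
(equivalently, 6.61 deploys/week)

0.944 deploys/day


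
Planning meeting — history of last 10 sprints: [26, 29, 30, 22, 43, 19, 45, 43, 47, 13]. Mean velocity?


Formula: Avg velocity = Total points / Number of sprints
Points: [26, 29, 30, 22, 43, 19, 45, 43, 47, 13]
Sum = 26 + 29 + 30 + 22 + 43 + 19 + 45 + 43 + 47 + 13 = 317
Avg velocity = 317 / 10 = 31.7 points/sprint

31.7 points/sprint


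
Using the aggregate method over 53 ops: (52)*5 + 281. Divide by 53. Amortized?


Formula: Amortized cost = Total cost / Operations
Total cost = (52 * 5) + (1 * 281)
Total cost = 260 + 281 = 541
Amortized = 541 / 53 = 10.2075

10.2075


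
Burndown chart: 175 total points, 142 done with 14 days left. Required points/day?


Formula: Required rate = Remaining points / Days left
Remaining = 175 - 142 = 33 points
Required rate = 33 / 14 = 2.36 points/day

2.36 points/day


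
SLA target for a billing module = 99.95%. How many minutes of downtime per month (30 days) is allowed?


Formula: allowed downtime = period * (100 - SLA) / 100
Period (month (30 days)) = 43200 minutes
Unavailability fraction = (100 - 99.95) / 100
Allowed downtime = 43200 * (100 - 99.95) / 100
Allowed downtime = 21.6 minutes

21.6 minutes


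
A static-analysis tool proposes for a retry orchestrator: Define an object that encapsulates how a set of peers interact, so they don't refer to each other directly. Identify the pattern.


This matches the Mediator pattern

Mediator


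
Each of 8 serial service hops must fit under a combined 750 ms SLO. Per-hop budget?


Formula: per_stage = total_budget / stages
per_stage = 750 / 8
per_stage = 93.75 ms

93.75 ms


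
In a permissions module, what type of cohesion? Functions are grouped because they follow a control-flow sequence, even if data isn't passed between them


Reasoning: Grouped by order of execution within a routine, not by data flow
Type: Procedural cohesion

Procedural cohesion


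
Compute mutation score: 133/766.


Mutation score = killed / total * 100
Mutation score = 133 / 766 * 100
Mutation score = 17.36%

17.36%


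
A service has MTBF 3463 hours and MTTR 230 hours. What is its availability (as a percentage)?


Availability = MTBF / (MTBF + MTTR)
Availability = 3463 / (3463 + 230)
Availability = 3463 / 3693
Availability = 93.772%

93.772%


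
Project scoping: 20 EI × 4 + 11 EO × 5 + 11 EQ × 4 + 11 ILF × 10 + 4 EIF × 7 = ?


UFP = EI*4 + EO*5 + EQ*4 + ILF*10 + EIF*7
UFP = 20*4 + 11*5 + 11*4 + 11*10 + 4*7
UFP = 80 + 55 + 44 + 110 + 28
UFP = 317

317


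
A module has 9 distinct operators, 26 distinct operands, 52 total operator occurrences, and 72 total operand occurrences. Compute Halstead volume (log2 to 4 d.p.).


Formula: V = N * log2(η), where N = N1 + N2 and η = η1 + η2
η = 9 + 26 = 35
N = 52 + 72 = 124
log2(35) ≈ 5.1293
V = 124 * 5.1293 = 636.03

636.03


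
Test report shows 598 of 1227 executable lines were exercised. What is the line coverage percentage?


Coverage = covered / total * 100
Coverage = 598 / 1227 * 100
Coverage = 48.74%

48.74%


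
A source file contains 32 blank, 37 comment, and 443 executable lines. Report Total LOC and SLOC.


Total LOC = blank + comment + code
Total LOC = 32 + 37 + 443 = 512
SLOC (source only) = code = 443

Total LOC: 512, SLOC: 443


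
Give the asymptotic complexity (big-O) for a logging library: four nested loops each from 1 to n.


Reasoning: four levels of nesting
Complexity: O(n^4)

O(n^4)


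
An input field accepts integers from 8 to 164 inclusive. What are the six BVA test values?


Range: [8, 164]
Boundaries: just below min, min, min+1, max-1, max, just above max
Values: [7, 8, 9, 163, 164, 165]

[7, 8, 9, 163, 164, 165]


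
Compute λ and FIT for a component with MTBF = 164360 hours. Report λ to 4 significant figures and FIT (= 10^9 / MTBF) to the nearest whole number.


Formula: λ = 1 / MTBF; FIT = λ × 1e9 = 1e9 / MTBF
λ = 1 / 164360 ≈ 6.084e-06 failures/hour
FIT = 1e9 / 164360 ≈ 6084 failures per 1e9 hours (nearest whole number)

λ = 6.084e-06 /h, FIT = 6084


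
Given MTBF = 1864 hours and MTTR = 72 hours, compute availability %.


Availability = MTBF / (MTBF + MTTR)
Availability = 1864 / (1864 + 72)
Availability = 1864 / 1936
Availability = 96.281%

96.281%


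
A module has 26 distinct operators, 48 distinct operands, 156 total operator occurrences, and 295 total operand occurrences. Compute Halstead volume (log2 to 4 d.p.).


Formula: V = N * log2(η), where N = N1 + N2 and η = η1 + η2
η = 26 + 48 = 74
N = 156 + 295 = 451
log2(74) ≈ 6.2095
V = 451 * 6.2095 = 2800.48

2800.48


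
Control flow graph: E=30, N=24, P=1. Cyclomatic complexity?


Formula: V(G) = E - N + 2P
V(G) = 30 - 24 + 2*1
V(G) = 6 + 2
V(G) = 8

8


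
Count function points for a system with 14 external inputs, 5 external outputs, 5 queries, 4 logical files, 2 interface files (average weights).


UFP = EI*4 + EO*5 + EQ*4 + ILF*10 + EIF*7
UFP = 14*4 + 5*5 + 5*4 + 4*10 + 2*7
UFP = 56 + 25 + 20 + 40 + 14
UFP = 155

155


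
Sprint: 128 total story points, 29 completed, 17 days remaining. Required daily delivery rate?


Formula: Required rate = Remaining points / Days left
Remaining = 128 - 29 = 99 points
Required rate = 99 / 17 = 5.82 points/day

5.82 points/day


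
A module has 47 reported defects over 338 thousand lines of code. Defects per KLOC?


Defect density = defects / KLOC
Defect density = 47 / 338
Defect density = 0.139 defects/KLOC

0.139 defects/KLOC


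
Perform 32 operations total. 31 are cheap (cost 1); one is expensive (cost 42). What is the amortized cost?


Formula: Amortized cost = Total cost / Operations
Total cost = (31 * 1) + (1 * 42)
Total cost = 31 + 42 = 73
Amortized = 73 / 32 = 2.2813

2.2813


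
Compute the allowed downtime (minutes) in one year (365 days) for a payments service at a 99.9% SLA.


Formula: allowed downtime = period * (100 - SLA) / 100
Period (year (365 days)) = 525600 minutes
Unavailability fraction = (100 - 99.9) / 100
Allowed downtime = 525600 * (100 - 99.9) / 100
Allowed downtime = 525.6 minutes

525.6 minutes


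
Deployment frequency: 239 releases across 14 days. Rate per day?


Formula: deployments per day = releases / days
= 239 / 14
= 17.071 deploys/day
(equivalently, 119.5 deploys/week)

17.071 deploys/day


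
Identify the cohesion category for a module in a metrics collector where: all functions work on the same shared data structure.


Reasoning: Functions share data
Type: Communicational cohesion

Communicational cohesion


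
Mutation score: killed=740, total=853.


Mutation score = killed / total * 100
Mutation score = 740 / 853 * 100
Mutation score = 86.75%

86.75%


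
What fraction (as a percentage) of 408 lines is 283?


Coverage = covered / total * 100
Coverage = 283 / 408 * 100
Coverage = 69.36%

69.36%


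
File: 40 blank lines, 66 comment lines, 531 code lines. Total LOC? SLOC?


Total LOC = blank + comment + code
Total LOC = 40 + 66 + 531 = 637
SLOC (source only) = code = 531

Total LOC: 637, SLOC: 531


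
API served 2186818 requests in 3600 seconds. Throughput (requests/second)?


Formula: throughput = requests / seconds
throughput = 2186818 / 3600
throughput = 607.45 requests/second

607.45 requests/second


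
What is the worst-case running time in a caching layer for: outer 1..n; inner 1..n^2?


Reasoning: n times n^2
Complexity: O(n^3)

O(n^3)


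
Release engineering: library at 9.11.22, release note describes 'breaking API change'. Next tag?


Current: 9.11.22
Change category: 'breaking API change' → major bump
SemVer rule: major bump → increment MAJOR, reset MINOR and PATCH to 0
New: 10.0.0

10.0.0


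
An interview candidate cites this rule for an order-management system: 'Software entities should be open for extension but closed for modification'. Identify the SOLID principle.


This describes the Open/Closed Principle (OCP)

Open/Closed Principle (OCP)


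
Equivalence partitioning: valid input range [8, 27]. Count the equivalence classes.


Valid range: [8, 27]
Class 1: x < 8 — invalid
Class 2: 8 ≤ x ≤ 27 — valid
Class 3: x > 27 — invalid
Total equivalence classes: 3

3 equivalence classes


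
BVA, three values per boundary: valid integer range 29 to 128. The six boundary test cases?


Range: [29, 128]
Boundaries: just below min, min, min+1, max-1, max, just above max
Values: [28, 29, 30, 127, 128, 129]

[28, 29, 30, 127, 128, 129]


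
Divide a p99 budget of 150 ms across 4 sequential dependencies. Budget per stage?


Formula: per_stage = total_budget / stages
per_stage = 150 / 4
per_stage = 37.5 ms

37.5 ms


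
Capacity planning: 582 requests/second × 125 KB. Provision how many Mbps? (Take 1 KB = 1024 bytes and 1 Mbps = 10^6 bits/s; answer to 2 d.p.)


Formula: Mbps = payload_bytes * RPS * 8 / 1e6
Payload per request = 125 KB = 125 * 1024 = 128000 bytes
Total bytes/sec = 128000 * 582 = 74496000
Total bits/sec = 74496000 * 8 = 595968000
Mbps = 595968000 / 1e6 = 595.97

595.97 Mbps
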